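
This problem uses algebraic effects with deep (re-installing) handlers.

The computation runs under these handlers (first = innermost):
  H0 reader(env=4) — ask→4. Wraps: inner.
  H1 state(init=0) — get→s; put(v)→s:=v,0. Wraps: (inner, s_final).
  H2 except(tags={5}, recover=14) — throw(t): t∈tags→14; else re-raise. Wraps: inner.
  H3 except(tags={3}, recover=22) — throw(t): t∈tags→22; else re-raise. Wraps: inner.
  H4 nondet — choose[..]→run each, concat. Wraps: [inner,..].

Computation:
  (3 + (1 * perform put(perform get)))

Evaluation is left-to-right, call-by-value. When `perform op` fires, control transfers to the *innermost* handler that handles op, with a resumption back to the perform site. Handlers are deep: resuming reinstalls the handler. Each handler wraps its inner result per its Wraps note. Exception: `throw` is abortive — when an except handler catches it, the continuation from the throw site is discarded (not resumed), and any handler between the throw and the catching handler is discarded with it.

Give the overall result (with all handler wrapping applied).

Working:
get @ H1 ⇒ 0
put(0) @ H1 ⇒ s:=0
H0 returns 3
H1 returns (3, 0)
H2 returns (3, 0)
H3 returns (3, 0)
H4 returns [(3, 0)]
= [(3, 0)]

Answer: [(3, 0)]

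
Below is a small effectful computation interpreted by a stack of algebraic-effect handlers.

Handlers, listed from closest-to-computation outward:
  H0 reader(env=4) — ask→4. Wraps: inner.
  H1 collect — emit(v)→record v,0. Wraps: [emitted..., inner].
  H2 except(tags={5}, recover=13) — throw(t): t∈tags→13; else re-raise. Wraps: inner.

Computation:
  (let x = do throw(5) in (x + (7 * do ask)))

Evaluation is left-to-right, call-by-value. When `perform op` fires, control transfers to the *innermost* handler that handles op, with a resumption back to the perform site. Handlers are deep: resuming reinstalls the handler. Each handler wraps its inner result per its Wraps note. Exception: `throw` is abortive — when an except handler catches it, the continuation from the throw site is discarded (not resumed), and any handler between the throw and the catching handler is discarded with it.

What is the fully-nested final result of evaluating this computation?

Evaluation trace:
throw(5) @ H2 caught ⇒ 13
= 13

Answer: 13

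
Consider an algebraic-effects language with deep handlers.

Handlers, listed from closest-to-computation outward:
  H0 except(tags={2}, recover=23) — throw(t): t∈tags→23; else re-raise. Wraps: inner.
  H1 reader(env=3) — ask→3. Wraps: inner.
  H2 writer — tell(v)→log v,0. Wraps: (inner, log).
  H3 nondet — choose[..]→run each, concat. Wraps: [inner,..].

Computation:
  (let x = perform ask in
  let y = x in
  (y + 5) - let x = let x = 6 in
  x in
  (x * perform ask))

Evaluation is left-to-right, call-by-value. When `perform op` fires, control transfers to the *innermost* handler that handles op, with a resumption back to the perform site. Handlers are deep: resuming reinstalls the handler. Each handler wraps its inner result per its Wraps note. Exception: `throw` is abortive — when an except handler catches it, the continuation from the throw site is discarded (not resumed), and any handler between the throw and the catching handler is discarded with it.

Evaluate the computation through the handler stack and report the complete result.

Working:
ask @ H1 ⇒ 3
ask @ H1 ⇒ 3
H0 returns -10
H1 returns -10
H2 returns (-10, ())
H3 returns [(-10, ())]
= [(-10, ())]

Answer: [(-10, ())]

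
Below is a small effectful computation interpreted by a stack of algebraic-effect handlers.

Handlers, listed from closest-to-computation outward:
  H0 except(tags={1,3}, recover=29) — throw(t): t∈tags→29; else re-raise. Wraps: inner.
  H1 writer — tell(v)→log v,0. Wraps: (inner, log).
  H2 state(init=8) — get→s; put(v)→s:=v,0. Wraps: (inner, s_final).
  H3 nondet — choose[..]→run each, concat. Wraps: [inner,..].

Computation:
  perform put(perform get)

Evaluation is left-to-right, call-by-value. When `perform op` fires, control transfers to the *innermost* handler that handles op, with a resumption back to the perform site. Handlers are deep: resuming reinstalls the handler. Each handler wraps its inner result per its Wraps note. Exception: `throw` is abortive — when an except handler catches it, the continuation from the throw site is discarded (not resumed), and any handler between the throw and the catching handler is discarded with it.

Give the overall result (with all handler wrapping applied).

Answer: [((0, ()), 8)]

Step-by-step:
get @ H2 ⇒ 8
put(8) @ H2 ⇒ s:=8
H0 returns 0
H1 returns (0, ())
H2 returns ((0, ()), 8)
H3 returns [((0, ()), 8)]
= [((0, ()), 8)]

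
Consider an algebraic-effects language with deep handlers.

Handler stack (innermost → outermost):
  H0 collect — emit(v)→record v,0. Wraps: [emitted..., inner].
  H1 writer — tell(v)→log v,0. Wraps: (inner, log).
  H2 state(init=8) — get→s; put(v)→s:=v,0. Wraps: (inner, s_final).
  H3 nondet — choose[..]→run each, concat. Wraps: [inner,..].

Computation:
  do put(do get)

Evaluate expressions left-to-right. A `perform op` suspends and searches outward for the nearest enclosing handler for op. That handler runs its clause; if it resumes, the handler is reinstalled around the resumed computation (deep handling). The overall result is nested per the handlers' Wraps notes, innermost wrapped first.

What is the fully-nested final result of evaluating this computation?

Evaluation trace:
get @ H2 ⇒ 8
put(8) @ H2 ⇒ s:=8
H0 returns [0]
H1 returns ([0], ())
H2 returns (([0], ()), 8)
H3 returns [(([0], ()), 8)]
= [(([0], ()), 8)]

Answer: [(([0], ()), 8)]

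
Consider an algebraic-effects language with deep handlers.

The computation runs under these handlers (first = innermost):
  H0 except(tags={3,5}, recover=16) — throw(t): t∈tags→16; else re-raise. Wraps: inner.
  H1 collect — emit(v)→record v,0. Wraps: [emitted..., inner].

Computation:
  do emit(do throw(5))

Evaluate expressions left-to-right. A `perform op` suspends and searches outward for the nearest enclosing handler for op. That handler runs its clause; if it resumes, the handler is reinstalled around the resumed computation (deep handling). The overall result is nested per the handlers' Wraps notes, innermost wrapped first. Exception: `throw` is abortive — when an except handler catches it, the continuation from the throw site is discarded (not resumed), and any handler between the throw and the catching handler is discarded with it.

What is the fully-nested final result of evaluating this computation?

Answer: [16]

Working:
throw(5) @ H0 caught ⇒ 16
H1 returns [16]
= [16]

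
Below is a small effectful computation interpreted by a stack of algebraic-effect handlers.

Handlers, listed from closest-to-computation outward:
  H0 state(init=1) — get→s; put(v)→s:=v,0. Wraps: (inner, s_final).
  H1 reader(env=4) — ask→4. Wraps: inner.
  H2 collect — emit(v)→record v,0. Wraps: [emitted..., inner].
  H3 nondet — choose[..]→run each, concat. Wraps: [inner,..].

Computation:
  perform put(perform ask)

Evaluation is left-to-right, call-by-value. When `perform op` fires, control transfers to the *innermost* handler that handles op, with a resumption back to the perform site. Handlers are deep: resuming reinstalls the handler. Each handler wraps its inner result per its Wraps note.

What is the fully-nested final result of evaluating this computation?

Step-by-step:
ask @ H1 ⇒ 4
put(4) @ H0 ⇒ s:=4
H0 returns (0, 4)
H1 returns (0, 4)
H2 returns [(0, 4)]
H3 returns [[(0, 4)]]
= [[(0, 4)]]

Answer: [[(0, 4)]]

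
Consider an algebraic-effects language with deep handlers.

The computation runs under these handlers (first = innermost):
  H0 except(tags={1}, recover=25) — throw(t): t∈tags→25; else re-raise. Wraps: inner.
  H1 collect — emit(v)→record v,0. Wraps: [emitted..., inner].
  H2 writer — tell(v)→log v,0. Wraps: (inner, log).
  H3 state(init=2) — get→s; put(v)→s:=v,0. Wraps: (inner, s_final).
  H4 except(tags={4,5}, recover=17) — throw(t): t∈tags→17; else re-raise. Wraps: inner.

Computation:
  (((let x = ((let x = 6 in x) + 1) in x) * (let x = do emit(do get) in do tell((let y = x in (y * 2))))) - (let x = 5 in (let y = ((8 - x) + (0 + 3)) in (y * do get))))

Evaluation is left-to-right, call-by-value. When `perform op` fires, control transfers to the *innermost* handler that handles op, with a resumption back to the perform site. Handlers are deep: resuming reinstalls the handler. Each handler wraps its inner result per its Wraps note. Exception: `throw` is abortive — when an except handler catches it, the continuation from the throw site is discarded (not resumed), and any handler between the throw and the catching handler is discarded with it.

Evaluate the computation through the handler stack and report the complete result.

Step-by-step:
get @ H3 ⇒ 2
emit(2) @ H1 ⇒ out+=2
tell(0) @ H2 ⇒ log+=0
get @ H3 ⇒ 2
H0 returns -12
H1 returns [2, -12]
H2 returns ([2, -12], (0))
H3 returns (([2, -12], (0)), 2)
H4 returns (([2, -12], (0)), 2)
= (([2, -12], (0)), 2)

Answer: (([2, -12], (0)), 2)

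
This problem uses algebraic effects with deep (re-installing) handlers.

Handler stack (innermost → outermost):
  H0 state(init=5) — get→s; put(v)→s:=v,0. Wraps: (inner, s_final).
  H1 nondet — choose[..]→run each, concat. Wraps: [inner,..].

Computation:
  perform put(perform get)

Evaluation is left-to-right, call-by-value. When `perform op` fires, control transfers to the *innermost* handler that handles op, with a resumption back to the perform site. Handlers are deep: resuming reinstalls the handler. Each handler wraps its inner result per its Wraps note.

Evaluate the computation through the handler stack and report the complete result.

Evaluation trace:
get @ H0 ⇒ 5
put(5) @ H0 ⇒ s:=5
H0 returns (0, 5)
H1 returns [(0, 5)]
= [(0, 5)]

Answer: [(0, 5)]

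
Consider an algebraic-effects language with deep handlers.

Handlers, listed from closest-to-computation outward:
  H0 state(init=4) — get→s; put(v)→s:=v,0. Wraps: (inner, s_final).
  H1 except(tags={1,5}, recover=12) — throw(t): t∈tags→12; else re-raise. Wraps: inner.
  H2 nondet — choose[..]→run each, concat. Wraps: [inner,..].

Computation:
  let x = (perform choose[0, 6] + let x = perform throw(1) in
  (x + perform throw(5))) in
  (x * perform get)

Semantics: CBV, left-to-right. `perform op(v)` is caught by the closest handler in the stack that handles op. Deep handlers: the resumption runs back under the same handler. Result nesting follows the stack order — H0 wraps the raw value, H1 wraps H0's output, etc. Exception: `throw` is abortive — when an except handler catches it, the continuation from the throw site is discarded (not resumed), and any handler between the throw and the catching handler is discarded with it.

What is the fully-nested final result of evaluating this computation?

Answer: [12, 12]

Step-by-step:
choose[0, 6] @ H2
  branch[0] choose=0:
    throw(1) @ H1 caught ⇒ 12
    H2 returns [12]
  branch[1] choose=6:
    throw(1) @ H1 caught ⇒ 12
    H2 returns [12]
= [12, 12]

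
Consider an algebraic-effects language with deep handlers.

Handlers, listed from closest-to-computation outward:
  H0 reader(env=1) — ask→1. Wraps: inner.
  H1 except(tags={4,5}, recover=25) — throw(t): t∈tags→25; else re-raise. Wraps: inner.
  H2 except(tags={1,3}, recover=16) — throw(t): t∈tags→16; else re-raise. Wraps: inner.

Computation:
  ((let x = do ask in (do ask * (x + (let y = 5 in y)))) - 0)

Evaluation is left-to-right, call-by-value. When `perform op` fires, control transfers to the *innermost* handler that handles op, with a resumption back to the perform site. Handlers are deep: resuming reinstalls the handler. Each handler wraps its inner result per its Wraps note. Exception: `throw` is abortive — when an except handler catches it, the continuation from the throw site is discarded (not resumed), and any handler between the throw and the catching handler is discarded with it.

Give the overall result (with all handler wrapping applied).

Answer: 6

Step-by-step:
ask @ H0 ⇒ 1
ask @ H0 ⇒ 1
H0 returns 6
H1 returns 6
H2 returns 6
= 6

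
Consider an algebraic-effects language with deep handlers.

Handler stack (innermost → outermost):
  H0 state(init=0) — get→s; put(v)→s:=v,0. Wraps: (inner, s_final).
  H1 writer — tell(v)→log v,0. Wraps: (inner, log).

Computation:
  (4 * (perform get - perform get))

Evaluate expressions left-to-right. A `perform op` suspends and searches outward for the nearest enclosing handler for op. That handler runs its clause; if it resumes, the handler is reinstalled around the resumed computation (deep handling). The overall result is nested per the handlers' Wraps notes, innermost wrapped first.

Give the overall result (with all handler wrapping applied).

Working:
get @ H0 ⇒ 0
get @ H0 ⇒ 0
H0 returns (0, 0)
H1 returns ((0, 0), ())
= ((0, 0), ())

Answer: ((0, 0), ())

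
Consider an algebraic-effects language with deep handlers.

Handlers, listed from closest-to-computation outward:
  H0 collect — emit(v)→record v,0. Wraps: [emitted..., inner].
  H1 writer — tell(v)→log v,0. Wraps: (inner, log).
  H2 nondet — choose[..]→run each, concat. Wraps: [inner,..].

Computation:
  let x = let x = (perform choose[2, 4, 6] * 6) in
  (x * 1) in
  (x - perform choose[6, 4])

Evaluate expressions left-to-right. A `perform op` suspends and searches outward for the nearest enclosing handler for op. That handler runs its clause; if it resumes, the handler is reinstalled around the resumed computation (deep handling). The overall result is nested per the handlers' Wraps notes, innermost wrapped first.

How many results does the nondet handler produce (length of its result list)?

Evaluation trace:
choose[2, 4, 6] @ H2
  branch[0] choose=2:
    choose[6, 4] @ H2
      branch[0] choose=6:
        H0 returns [6]
        H1 returns ([6], ())
        H2 returns [([6], ())]
      branch[1] choose=4:
        H0 returns [8]
        H1 returns ([8], ())
        H2 returns [([8], ())]
  branch[1] choose=4:
    choose[6, 4] @ H2
      branch[0] choose=6:
        H0 returns [18]
        H1 returns ([18], ())
        H2 returns [([18], ())]
      branch[1] choose=4:
        H0 returns [20]
        H1 returns ([20], ())
        H2 returns [([20], ())]
  branch[2] choose=6:
    choose[6, 4] @ H2
      branch[0] choose=6:
        H0 returns [30]
        H1 returns ([30], ())
        H2 returns [([30], ())]
      branch[1] choose=4:
        H0 returns [32]
        H1 returns ([32], ())
        H2 returns [([32], ())]
= [([6], ()), ([8], ()), ([18], ()), ([20], ()), ([30], ()), ([32], ())]

Answer: 6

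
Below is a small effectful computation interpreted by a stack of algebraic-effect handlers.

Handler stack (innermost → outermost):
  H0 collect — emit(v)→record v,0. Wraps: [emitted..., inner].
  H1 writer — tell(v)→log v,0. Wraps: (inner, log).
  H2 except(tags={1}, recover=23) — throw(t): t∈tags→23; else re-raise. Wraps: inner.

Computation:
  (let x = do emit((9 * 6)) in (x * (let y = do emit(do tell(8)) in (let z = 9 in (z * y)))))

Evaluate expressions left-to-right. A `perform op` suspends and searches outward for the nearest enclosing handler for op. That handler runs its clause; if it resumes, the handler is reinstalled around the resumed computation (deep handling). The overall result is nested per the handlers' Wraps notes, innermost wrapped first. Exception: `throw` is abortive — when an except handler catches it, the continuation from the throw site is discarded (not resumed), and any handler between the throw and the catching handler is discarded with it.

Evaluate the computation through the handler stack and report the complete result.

Answer: ([54, 0, 0], (8))

Evaluation trace:
emit(54) @ H0 ⇒ out+=54
tell(8) @ H1 ⇒ log+=8
emit(0) @ H0 ⇒ out+=0
H0 returns [54, 0, 0]
H1 returns ([54, 0, 0], (8))
H2 returns ([54, 0, 0], (8))
= ([54, 0, 0], (8))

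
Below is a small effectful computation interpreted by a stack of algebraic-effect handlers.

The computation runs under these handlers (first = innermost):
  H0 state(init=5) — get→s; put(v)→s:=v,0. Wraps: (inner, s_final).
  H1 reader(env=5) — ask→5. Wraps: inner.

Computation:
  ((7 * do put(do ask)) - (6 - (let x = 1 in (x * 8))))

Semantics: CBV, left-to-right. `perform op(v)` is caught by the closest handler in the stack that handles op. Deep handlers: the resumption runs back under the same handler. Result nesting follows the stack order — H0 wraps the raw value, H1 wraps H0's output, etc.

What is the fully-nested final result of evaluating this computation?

Working:
ask @ H1 ⇒ 5
put(5) @ H0 ⇒ s:=5
H0 returns (2, 5)
H1 returns (2, 5)
= (2, 5)

Answer: (2, 5)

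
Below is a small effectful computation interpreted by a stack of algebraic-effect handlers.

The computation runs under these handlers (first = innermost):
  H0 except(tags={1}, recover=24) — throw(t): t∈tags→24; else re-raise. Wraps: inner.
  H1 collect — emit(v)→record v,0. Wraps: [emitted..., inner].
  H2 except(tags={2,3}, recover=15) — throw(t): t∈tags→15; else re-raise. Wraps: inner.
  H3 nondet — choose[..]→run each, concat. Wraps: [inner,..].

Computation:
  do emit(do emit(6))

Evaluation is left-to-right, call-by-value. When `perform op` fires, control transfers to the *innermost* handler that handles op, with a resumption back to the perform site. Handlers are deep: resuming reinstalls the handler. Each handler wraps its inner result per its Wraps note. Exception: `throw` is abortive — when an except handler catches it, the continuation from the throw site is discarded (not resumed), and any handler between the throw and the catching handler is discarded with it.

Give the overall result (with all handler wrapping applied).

Working:
emit(6) @ H1 ⇒ out+=6
emit(0) @ H1 ⇒ out+=0
H0 returns 0
H1 returns [6, 0, 0]
H2 returns [6, 0, 0]
H3 returns [[6, 0, 0]]
= [[6, 0, 0]]

Answer: [[6, 0, 0]]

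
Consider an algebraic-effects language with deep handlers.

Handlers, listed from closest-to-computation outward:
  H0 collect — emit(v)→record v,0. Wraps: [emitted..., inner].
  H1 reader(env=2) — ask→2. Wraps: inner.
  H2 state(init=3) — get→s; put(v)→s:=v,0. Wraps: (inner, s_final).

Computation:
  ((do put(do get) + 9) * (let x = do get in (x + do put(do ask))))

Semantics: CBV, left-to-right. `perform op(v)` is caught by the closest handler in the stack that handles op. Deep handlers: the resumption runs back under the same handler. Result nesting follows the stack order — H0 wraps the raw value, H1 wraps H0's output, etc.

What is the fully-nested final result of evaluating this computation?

Step-by-step:
get @ H2 ⇒ 3
put(3) @ H2 ⇒ s:=3
get @ H2 ⇒ 3
ask @ H1 ⇒ 2
put(2) @ H2 ⇒ s:=2
H0 returns [27]
H1 returns [27]
H2 returns ([27], 2)
= ([27], 2)

Answer: ([27], 2)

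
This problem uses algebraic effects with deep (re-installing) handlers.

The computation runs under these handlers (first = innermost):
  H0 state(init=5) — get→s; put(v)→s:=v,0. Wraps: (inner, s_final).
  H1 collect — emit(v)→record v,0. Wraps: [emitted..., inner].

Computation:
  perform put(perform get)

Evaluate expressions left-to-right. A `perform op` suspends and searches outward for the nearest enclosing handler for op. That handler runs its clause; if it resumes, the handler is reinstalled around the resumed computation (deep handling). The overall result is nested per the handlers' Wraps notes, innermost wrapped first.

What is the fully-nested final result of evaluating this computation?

Step-by-step:
get @ H0 ⇒ 5
put(5) @ H0 ⇒ s:=5
H0 returns (0, 5)
H1 returns [(0, 5)]
= [(0, 5)]

Answer: [(0, 5)]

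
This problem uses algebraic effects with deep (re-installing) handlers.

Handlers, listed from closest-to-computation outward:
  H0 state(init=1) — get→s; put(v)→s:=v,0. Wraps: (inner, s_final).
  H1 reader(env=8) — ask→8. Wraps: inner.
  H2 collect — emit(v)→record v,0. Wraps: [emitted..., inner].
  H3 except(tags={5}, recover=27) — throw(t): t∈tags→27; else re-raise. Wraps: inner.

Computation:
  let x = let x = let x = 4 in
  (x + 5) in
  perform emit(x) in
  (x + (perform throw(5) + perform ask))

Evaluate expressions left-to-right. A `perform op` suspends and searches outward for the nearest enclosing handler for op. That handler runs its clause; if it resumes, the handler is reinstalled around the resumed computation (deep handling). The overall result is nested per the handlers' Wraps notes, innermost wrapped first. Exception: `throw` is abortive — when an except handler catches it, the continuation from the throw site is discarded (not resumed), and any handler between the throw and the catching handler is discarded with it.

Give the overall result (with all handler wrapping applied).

Working:
emit(9) @ H2 ⇒ out+=9
throw(5) @ H3 caught ⇒ 27
= 27

Answer: 27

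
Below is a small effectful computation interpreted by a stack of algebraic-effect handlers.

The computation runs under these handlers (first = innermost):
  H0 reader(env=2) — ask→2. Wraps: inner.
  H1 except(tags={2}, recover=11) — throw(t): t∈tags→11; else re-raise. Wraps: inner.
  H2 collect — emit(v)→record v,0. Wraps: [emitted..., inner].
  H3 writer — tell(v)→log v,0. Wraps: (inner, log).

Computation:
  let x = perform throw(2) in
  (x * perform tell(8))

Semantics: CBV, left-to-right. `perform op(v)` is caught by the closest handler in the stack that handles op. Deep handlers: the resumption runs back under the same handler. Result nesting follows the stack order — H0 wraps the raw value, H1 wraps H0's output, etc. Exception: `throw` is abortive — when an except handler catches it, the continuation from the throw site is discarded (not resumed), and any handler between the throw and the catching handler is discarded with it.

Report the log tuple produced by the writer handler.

Answer: ()

Evaluation trace:
throw(2) @ H1 caught ⇒ 11
H2 returns [11]
H3 returns ([11], ())
= ([11], ())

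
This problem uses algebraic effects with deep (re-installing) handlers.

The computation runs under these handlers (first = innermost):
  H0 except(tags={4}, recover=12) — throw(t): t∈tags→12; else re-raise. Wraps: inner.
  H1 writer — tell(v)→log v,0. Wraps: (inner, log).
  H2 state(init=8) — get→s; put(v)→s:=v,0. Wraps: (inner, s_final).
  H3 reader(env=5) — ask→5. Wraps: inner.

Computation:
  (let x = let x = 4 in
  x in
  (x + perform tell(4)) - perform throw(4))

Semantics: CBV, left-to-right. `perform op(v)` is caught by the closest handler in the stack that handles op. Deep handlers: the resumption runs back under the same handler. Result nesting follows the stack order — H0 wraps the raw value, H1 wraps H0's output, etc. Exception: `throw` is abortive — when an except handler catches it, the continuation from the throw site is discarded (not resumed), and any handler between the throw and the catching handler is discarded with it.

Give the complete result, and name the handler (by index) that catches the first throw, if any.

Answer: ((12, (4)), 8) ; first throw caught by: H0

Evaluation trace:
tell(4) @ H1 ⇒ log+=4
throw(4) @ H0 caught ⇒ 12
H1 returns (12, (4))
H2 returns ((12, (4)), 8)
H3 returns ((12, (4)), 8)
= ((12, (4)), 8)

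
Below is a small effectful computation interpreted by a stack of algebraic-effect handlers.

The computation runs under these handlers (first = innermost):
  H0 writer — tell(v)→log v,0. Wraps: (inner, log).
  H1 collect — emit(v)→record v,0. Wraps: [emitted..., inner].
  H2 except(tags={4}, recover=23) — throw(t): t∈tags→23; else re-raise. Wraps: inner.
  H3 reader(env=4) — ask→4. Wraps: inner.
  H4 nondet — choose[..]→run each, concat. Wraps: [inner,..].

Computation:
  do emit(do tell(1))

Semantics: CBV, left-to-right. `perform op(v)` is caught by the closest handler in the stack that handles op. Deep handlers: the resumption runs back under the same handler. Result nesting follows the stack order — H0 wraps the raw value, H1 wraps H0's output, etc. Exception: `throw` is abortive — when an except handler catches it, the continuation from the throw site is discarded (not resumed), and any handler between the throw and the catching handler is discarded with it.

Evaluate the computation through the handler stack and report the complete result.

Answer: [[0, (0, (1))]]

Working:
tell(1) @ H0 ⇒ log+=1
emit(0) @ H1 ⇒ out+=0
H0 returns (0, (1))
H1 returns [0, (0, (1))]
H2 returns [0, (0, (1))]
H3 returns [0, (0, (1))]
H4 returns [[0, (0, (1))]]
= [[0, (0, (1))]]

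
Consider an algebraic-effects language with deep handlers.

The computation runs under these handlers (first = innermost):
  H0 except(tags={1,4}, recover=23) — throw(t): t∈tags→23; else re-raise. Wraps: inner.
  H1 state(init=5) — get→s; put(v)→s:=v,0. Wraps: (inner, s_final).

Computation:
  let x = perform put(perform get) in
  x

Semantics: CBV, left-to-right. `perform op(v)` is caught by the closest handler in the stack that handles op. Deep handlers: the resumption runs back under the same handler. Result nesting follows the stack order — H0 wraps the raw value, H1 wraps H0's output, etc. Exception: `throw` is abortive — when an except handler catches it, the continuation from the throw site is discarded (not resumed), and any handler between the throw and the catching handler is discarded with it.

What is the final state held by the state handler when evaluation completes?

Answer: 5

Working:
get @ H1 ⇒ 5
put(5) @ H1 ⇒ s:=5
H0 returns 0
H1 returns (0, 5)
= (0, 5)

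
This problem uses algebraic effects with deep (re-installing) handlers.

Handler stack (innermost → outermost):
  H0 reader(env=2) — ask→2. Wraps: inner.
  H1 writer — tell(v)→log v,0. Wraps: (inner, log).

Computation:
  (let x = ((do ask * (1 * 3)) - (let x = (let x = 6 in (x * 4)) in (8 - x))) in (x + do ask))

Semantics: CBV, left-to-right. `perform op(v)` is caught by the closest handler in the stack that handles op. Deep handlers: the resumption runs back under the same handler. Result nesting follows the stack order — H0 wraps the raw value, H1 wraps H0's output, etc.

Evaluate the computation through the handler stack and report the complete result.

Answer: (24, ())

Evaluation trace:
ask @ H0 ⇒ 2
ask @ H0 ⇒ 2
H0 returns 24
H1 returns (24, ())
= (24, ())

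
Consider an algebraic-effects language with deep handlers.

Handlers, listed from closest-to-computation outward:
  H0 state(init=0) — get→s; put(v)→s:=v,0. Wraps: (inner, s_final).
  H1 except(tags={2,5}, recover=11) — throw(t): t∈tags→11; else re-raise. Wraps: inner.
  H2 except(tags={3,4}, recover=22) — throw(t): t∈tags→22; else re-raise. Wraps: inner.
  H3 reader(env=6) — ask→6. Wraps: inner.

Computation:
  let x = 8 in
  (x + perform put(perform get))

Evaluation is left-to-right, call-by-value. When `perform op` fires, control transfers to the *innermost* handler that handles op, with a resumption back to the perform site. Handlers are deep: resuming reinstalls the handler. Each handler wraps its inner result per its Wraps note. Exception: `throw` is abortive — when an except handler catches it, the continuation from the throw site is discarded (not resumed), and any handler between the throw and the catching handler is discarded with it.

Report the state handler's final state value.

Answer: 0

Evaluation trace:
get @ H0 ⇒ 0
put(0) @ H0 ⇒ s:=0
H0 returns (8, 0)
H1 returns (8, 0)
H2 returns (8, 0)
H3 returns (8, 0)
= (8, 0)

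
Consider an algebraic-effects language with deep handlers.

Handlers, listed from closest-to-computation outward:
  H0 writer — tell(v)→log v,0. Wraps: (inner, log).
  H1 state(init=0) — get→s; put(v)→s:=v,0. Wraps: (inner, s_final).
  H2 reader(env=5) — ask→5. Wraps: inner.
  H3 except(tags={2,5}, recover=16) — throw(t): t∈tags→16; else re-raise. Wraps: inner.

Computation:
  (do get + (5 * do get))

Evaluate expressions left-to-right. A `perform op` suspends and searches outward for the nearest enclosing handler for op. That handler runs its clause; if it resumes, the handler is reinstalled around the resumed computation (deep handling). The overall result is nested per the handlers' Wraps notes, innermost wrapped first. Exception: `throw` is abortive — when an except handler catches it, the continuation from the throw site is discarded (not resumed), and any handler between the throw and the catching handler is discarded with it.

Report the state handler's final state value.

Step-by-step:
get @ H1 ⇒ 0
get @ H1 ⇒ 0
H0 returns (0, ())
H1 returns ((0, ()), 0)
H2 returns ((0, ()), 0)
H3 returns ((0, ()), 0)
= ((0, ()), 0)

Answer: 0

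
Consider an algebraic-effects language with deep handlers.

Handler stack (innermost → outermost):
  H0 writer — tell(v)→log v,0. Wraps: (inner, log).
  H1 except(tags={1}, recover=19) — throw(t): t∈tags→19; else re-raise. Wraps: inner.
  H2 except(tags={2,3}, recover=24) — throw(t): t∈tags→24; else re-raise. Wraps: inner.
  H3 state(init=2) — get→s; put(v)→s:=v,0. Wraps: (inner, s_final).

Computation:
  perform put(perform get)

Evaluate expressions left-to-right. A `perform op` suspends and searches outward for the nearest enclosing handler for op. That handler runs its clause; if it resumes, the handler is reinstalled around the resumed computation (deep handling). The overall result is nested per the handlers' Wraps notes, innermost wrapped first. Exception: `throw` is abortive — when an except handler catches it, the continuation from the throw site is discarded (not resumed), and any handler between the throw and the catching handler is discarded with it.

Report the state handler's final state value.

Evaluation trace:
get @ H3 ⇒ 2
put(2) @ H3 ⇒ s:=2
H0 returns (0, ())
H1 returns (0, ())
H2 returns (0, ())
H3 returns ((0, ()), 2)
= ((0, ()), 2)

Answer: 2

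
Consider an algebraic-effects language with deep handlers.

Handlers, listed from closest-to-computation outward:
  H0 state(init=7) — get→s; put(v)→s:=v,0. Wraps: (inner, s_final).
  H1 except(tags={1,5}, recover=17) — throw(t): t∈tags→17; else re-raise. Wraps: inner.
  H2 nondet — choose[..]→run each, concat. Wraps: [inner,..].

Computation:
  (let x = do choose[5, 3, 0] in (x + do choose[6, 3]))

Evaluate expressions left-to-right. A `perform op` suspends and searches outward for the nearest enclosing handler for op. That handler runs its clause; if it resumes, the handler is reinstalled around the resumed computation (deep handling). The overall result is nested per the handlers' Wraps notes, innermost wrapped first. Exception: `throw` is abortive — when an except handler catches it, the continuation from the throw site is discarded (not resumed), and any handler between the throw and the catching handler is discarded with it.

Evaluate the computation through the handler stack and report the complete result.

Evaluation trace:
choose[5, 3, 0] @ H2
  branch[0] choose=5:
    choose[6, 3] @ H2
      branch[0] choose=6:
        H0 returns (11, 7)
        H1 returns (11, 7)
        H2 returns [(11, 7)]
      branch[1] choose=3:
        H0 returns (8, 7)
        H1 returns (8, 7)
        H2 returns [(8, 7)]
  branch[1] choose=3:
    choose[6, 3] @ H2
      branch[0] choose=6:
        H0 returns (9, 7)
        H1 returns (9, 7)
        H2 returns [(9, 7)]
      branch[1] choose=3:
        H0 returns (6, 7)
        H1 returns (6, 7)
        H2 returns [(6, 7)]
  branch[2] choose=0:
    choose[6, 3] @ H2
      branch[0] choose=6:
        H0 returns (6, 7)
        H1 returns (6, 7)
        H2 returns [(6, 7)]
      branch[1] choose=3:
        H0 returns (3, 7)
        H1 returns (3, 7)
        H2 returns [(3, 7)]
= [(11, 7), (8, 7), (9, 7), (6, 7), (6, 7), (3, 7)]

Answer: [(11, 7), (8, 7), (9, 7), (6, 7), (6, 7), (3, 7)]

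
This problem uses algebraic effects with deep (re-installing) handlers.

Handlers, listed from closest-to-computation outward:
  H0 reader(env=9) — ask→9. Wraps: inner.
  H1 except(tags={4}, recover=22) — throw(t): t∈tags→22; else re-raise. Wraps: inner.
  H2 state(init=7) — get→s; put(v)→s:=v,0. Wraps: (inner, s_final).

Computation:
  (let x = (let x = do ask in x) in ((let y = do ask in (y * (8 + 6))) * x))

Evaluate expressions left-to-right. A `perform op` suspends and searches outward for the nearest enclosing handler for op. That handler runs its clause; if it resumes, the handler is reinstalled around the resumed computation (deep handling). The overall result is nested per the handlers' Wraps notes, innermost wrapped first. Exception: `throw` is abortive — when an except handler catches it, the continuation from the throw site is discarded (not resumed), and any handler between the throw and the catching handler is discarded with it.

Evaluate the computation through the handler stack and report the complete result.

Answer: (1134, 7)

Step-by-step:
ask @ H0 ⇒ 9
ask @ H0 ⇒ 9
H0 returns 1134
H1 returns 1134
H2 returns (1134, 7)
= (1134, 7)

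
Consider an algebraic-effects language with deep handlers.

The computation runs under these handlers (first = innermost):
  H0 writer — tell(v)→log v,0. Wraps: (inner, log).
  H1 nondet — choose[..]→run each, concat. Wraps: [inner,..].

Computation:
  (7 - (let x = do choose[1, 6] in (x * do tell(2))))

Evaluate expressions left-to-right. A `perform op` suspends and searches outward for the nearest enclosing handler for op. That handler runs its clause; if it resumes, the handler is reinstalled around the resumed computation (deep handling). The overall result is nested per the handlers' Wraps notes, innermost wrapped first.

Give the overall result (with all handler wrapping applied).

Working:
choose[1, 6] @ H1
  branch[0] choose=1:
    tell(2) @ H0 ⇒ log+=2
    H0 returns (7, (2))
    H1 returns [(7, (2))]
  branch[1] choose=6:
    tell(2) @ H0 ⇒ log+=2
    H0 returns (7, (2))
    H1 returns [(7, (2))]
= [(7, (2)), (7, (2))]

Answer: [(7, (2)), (7, (2))]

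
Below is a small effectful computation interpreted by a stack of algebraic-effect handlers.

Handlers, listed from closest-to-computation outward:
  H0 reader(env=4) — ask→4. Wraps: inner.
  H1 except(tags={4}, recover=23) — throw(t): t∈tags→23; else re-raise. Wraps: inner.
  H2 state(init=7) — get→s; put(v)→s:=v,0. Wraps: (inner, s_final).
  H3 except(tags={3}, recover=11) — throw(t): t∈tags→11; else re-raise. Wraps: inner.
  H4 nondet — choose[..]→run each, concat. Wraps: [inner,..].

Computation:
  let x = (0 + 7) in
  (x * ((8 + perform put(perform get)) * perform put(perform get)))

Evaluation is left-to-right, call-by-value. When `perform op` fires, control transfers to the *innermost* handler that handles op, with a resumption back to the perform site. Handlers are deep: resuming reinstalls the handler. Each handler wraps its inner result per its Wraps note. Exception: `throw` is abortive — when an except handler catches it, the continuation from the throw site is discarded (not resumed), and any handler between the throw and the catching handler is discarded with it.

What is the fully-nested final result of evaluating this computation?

Answer: [(0, 7)]

Evaluation trace:
get @ H2 ⇒ 7
put(7) @ H2 ⇒ s:=7
get @ H2 ⇒ 7
put(7) @ H2 ⇒ s:=7
H0 returns 0
H1 returns 0
H2 returns (0, 7)
H3 returns (0, 7)
H4 returns [(0, 7)]
= [(0, 7)]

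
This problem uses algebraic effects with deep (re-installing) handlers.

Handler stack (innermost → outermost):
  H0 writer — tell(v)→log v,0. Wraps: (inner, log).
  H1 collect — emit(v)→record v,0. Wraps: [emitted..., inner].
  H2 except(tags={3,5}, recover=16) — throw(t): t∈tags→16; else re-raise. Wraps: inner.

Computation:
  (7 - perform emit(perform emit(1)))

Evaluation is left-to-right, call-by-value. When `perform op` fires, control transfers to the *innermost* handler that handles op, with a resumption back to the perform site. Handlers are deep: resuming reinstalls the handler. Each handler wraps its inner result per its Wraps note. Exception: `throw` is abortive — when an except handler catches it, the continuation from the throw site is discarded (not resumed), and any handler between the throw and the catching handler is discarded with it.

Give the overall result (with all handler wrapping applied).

Answer: [1, 0, (7, ())]

Evaluation trace:
emit(1) @ H1 ⇒ out+=1
emit(0) @ H1 ⇒ out+=0
H0 returns (7, ())
H1 returns [1, 0, (7, ())]
H2 returns [1, 0, (7, ())]
= [1, 0, (7, ())]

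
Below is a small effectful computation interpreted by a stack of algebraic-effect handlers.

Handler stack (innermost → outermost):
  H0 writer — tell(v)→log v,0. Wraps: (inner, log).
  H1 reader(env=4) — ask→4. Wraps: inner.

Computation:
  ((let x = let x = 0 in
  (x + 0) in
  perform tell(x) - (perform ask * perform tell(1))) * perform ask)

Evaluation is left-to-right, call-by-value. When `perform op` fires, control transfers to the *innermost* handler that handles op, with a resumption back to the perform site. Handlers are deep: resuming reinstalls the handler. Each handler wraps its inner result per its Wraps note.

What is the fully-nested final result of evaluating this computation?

Answer: (0, (0, 1))

Step-by-step:
tell(0) @ H0 ⇒ log+=0
ask @ H1 ⇒ 4
tell(1) @ H0 ⇒ log+=1
ask @ H1 ⇒ 4
H0 returns (0, (0, 1))
H1 returns (0, (0, 1))
= (0, (0, 1))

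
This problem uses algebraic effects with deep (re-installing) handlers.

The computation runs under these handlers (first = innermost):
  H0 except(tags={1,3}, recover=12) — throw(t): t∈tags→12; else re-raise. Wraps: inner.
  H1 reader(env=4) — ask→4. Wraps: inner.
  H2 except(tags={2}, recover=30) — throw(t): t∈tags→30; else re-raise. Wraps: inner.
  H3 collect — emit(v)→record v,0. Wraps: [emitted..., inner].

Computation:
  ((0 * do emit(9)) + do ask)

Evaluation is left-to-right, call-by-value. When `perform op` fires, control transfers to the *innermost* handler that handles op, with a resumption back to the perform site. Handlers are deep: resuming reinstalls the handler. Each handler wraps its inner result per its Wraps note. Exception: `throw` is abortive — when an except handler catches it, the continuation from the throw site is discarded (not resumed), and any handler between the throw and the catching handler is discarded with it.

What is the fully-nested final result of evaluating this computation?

Answer: [9, 4]

Evaluation trace:
emit(9) @ H3 ⇒ out+=9
ask @ H1 ⇒ 4
H0 returns 4
H1 returns 4
H2 returns 4
H3 returns [9, 4]
= [9, 4]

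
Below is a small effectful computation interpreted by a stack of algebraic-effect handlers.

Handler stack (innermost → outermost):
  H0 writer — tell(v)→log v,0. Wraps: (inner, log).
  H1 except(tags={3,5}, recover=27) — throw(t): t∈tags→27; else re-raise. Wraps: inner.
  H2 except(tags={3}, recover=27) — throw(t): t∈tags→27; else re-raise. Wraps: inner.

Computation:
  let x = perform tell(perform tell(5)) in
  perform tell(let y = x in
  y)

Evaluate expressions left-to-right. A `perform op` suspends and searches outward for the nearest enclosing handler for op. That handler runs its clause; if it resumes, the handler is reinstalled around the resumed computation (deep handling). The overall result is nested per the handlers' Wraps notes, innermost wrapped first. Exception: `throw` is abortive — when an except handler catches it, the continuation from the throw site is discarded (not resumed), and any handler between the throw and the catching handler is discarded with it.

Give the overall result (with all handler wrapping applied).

Answer: (0, (5, 0, 0))

Working:
tell(5) @ H0 ⇒ log+=5
tell(0) @ H0 ⇒ log+=0
tell(0) @ H0 ⇒ log+=0
H0 returns (0, (5, 0, 0))
H1 returns (0, (5, 0, 0))
H2 returns (0, (5, 0, 0))
= (0, (5, 0, 0))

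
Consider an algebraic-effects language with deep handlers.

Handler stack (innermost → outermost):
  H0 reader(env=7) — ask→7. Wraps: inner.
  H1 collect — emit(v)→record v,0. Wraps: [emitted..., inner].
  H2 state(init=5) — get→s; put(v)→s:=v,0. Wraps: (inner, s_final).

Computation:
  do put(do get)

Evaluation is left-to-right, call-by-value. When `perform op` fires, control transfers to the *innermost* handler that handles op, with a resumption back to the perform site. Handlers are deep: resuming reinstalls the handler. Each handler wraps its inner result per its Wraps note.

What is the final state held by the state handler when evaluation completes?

Evaluation trace:
get @ H2 ⇒ 5
put(5) @ H2 ⇒ s:=5
H0 returns 0
H1 returns [0]
H2 returns ([0], 5)
= ([0], 5)

Answer: 5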